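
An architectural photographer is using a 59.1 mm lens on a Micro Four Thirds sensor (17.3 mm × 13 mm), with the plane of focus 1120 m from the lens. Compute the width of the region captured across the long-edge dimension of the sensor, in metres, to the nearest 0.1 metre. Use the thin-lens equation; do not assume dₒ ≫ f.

dₒ: 1120 m = 1.12e+06 mm.
Similar triangles through the lens centre give W/dₒ = w/dᵢ; with 1/f = 1/dₒ + 1/dᵢ this gives W = w·(dₒ − f)/f.
W = 17.3 mm × (1.12e+06 − 59.1) / 59.1 = 17.3 × 18949.9306 ≈ 327833.800 mm = 327.834 m.

327.8 m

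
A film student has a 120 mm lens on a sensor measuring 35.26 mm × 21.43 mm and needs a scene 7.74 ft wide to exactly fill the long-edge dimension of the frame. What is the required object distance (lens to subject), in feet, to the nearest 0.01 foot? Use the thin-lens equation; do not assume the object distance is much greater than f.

26.74 ft

W: 7.74 ft × 304.8 mm/ft = 2359.15 mm.
Magnification m = w/W = dᵢ/dₒ; combined with 1/f = 1/dₒ + 1/dᵢ this gives dₒ = f·(1 + W/w).
dₒ = 120 mm × (1 + 2359.15/35.26) = 120 × 67.9073 ≈ 8148.878 mm = 8148.878/304.8 ft = 26.7352 ft.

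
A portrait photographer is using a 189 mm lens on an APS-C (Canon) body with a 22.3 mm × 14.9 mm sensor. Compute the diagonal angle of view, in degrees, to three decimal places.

8.117°

Sensor diagonal = √(22.3² + 14.9²) = √719.3000 ≈ 26.8198 mm.
Angle of view α = 2·arctan(d/2f) with d = 26.8198 mm and f = 189 mm.
d/2f = 0.07095; arctan(0.07095) ≈ 4.0584°, so α ≈ 8.1169°.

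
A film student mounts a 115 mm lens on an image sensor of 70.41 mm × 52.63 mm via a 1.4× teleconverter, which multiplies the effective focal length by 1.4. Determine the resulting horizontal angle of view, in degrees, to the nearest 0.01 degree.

Effective focal length f = 115 × 1.4 = 161 mm.
α = 2·arctan(70.41 / (2 × 161)) = 2·arctan(0.21866) ≈ 24.6688°.

24.67°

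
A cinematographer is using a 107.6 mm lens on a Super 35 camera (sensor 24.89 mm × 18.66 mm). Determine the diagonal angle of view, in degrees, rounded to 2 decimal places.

16.45°

Sensor diagonal = √(24.89² + 18.66²) = √967.7077 ≈ 31.1080 mm.
Angle of view α = 2·arctan(d/2f) with d = 31.1080 mm and f = 107.6 mm.
d/2f = 0.14455; arctan(0.14455) ≈ 8.2254°, so α ≈ 16.4507°.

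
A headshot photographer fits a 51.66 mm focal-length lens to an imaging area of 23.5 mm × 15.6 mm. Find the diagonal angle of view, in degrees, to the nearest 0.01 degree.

Sensor diagonal = √(23.5² + 15.6²) = √795.6100 ≈ 28.2066 mm.
Angle of view α = 2·arctan(d/2f) with d = 28.2066 mm and f = 51.66 mm.
d/2f = 0.27300; arctan(0.27300) ≈ 15.2698°, so α ≈ 30.5395°.

30.54°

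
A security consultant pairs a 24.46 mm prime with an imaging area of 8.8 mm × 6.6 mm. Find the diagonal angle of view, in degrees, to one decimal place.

25.3°

Sensor diagonal = √(8.8² + 6.6²) = √121.0000 ≈ 11.0000 mm.
Angle of view α = 2·arctan(d/2f) with d = 11.0000 mm and f = 24.46 mm.
d/2f = 0.22486; arctan(0.22486) ≈ 12.6726°, so α ≈ 25.3452°.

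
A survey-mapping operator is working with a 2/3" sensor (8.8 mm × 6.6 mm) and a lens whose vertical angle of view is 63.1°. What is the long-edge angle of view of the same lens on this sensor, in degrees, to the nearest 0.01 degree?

From the vertical AOV: f = 6.6 / (2·tan(31.55°)) = 6.6 / 1.22800 ≈ 5.3746 mm.
Long-edge AOV = 2·arctan(8.8 / (2 × 5.3746)) = 2·arctan(0.81867) ≈ 78.6123°.

78.61°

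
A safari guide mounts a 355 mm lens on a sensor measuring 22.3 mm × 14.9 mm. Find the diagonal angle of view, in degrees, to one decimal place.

Sensor diagonal = √(22.3² + 14.9²) = √719.3000 ≈ 26.8198 mm.
Angle of view α = 2·arctan(d/2f) with d = 26.8198 mm and f = 355 mm.
d/2f = 0.03777; arctan(0.03777) ≈ 2.1633°, so α ≈ 4.3266°.

4.3°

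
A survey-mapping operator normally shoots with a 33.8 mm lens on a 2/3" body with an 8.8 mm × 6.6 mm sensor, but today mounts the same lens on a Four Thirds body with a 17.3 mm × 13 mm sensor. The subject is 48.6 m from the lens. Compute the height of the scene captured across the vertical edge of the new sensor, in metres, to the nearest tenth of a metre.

The focal length stays 33.8 mm; the relevant sensor dimension is now h = 13 mm. Object distance dₒ = 48.6 m = 48600 mm.
Thin-lens field height W = h·(dₒ − f)/f = 13 × (48600 − 33.8)/33.8 ≈ 18679.308 mm = 18.6793 m.

18.7 m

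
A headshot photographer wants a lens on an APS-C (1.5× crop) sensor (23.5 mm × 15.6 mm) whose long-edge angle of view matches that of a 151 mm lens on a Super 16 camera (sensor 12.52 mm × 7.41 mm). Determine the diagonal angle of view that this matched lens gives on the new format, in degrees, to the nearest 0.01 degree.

Equal long-edge AOV ⇒ f₂ = f₁ · 23.5/12.52 = 151 × 1.87700 ≈ 283.4265 mm.
Sensor diagonal = √(23.5² + 15.6²) = √795.6100 ≈ 28.2066 mm.
Diagonal AOV on the new format = 2·arctan(28.2066 / (2 × 283.4265)) = 2·arctan(0.04976) ≈ 5.6974°.

5.70°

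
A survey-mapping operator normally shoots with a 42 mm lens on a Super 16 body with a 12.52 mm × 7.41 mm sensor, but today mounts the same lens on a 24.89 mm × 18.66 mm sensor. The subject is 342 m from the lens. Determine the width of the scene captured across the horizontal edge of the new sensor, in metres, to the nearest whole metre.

203 m

The focal length stays 42 mm; the relevant sensor dimension is now w = 24.89 mm. Object distance dₒ = 342 m = 342000 mm.
Thin-lens field width W = w·(dₒ − f)/f = 24.89 × (342000 − 42)/42 ≈ 202650.824 mm = 202.651 m.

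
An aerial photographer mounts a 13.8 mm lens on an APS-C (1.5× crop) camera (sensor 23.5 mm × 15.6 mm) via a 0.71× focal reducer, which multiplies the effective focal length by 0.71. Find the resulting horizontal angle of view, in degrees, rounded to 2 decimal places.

Effective focal length f = 13.8 × 0.71 = 9.798 mm.
α = 2·arctan(23.5 / (2 × 9.798)) = 2·arctan(1.19922) ≈ 100.3524°.

100.35°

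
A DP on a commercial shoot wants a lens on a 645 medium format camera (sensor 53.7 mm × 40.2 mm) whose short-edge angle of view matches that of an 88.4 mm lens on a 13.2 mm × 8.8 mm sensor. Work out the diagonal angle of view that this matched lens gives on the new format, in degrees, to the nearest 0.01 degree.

Equal short-edge AOV ⇒ f₂ = f₁ · 40.2/8.8 = 88.4 × 4.56818 ≈ 403.8273 mm.
Sensor diagonal = √(53.7² + 40.2²) = √4499.7300 ≈ 67.0800 mm.
Diagonal AOV on the new format = 2·arctan(67.0800 / (2 × 403.8273)) = 2·arctan(0.08306) ≈ 9.4956°.

9.50°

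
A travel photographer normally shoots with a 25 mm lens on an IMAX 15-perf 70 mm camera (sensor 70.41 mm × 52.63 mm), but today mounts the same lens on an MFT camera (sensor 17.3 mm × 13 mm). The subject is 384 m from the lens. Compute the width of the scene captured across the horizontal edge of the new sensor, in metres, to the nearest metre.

The focal length stays 25 mm; the relevant sensor dimension is now w = 17.3 mm. Object distance dₒ = 384 m = 384000 mm.
Thin-lens field width W = w·(dₒ − f)/f = 17.3 × (384000 − 25)/25 ≈ 265710.700 mm = 265.711 m.

266 m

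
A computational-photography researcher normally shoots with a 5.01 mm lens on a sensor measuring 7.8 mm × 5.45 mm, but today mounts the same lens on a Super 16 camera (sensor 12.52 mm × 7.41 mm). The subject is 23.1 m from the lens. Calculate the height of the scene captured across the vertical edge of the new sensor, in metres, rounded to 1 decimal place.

The focal length stays 5.01 mm; the relevant sensor dimension is now h = 7.41 mm. Object distance dₒ = 23.1 m = 23100 mm.
Thin-lens field height W = h·(dₒ − f)/f = 7.41 × (23100 − 5.01)/5.01 ≈ 34158.458 mm = 34.1585 m.

34.2 m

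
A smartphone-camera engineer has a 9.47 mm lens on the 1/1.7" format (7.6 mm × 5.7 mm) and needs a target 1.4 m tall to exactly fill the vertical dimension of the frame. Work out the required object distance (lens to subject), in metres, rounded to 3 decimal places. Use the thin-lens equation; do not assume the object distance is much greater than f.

2.335 m

W: 1.4 m = 1400 mm.
Magnification m = h/W = dᵢ/dₒ; combined with 1/f = 1/dₒ + 1/dᵢ this gives dₒ = f·(1 + W/h).
dₒ = 9.47 mm × (1 + 1400/5.7) = 9.47 × 246.6140 ≈ 2335.435 mm = 2.33543 m.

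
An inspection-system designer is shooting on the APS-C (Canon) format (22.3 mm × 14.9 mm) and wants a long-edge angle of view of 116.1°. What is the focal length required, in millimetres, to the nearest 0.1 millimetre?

7.0 mm

From α = 2·arctan(w/2f) we get f = w / (2·tan(α/2)).
With w = 22.3 mm and α/2 = 58.05°, tan(α/2) ≈ 1.60345, so f ≈ 22.3 / 3.20689 ≈ 6.9538 mm.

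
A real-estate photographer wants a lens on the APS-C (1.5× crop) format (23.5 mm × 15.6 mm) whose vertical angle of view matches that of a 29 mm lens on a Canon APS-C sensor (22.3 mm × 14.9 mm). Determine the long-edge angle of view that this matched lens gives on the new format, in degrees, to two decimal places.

Equal vertical AOV ⇒ f₂ = f₁ · 15.6/14.9 = 29 × 1.04698 ≈ 30.3624 mm.
Long-edge AOV on the new format = 2·arctan(23.5 / (2 × 30.3624)) = 2·arctan(0.38699) ≈ 42.3120°.

42.31°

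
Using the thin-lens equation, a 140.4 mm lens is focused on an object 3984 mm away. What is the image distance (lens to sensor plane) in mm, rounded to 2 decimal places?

1/dᵢ = 1/f − 1/dₒ = 1/140.4 − 1/3984 = 0.0068715 mm⁻¹.
dᵢ = 1/0.0068715 ≈ 145.5286 mm.

145.53 mm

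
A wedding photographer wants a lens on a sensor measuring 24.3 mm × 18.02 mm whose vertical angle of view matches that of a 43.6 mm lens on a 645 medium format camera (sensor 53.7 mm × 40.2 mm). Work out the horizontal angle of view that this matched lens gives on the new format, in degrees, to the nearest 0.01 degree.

Equal vertical AOV ⇒ f₂ = f₁ · 18.02/40.2 = 43.6 × 0.44826 ≈ 19.5441 mm.
Horizontal AOV on the new format = 2·arctan(24.3 / (2 × 19.5441)) = 2·arctan(0.62167) ≈ 63.7361°.

63.74°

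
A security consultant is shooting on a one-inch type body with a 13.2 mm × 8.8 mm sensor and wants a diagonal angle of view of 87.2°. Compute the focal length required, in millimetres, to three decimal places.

Sensor diagonal = √(13.2² + 8.8²) = √251.6800 ≈ 15.8644 mm.
From α = 2·arctan(d/2f) we get f = d / (2·tan(α/2)).
With d = 15.8644 mm and α/2 = 43.6°, tan(α/2) ≈ 0.95229, so f ≈ 15.8644 / 1.90457 ≈ 8.3296 mm.

8.330 mm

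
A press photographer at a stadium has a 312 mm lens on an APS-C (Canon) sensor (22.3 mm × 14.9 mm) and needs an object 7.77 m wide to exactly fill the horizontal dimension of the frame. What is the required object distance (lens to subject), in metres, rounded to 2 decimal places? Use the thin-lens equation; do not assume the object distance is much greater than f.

109.02 m

W: 7.77 m = 7770 mm.
Magnification m = w/W = dᵢ/dₒ; combined with 1/f = 1/dₒ + 1/dᵢ this gives dₒ = f·(1 + W/w).
dₒ = 312 mm × (1 + 7770/22.3) = 312 × 349.4305 ≈ 109022.314 mm = 109.022 m.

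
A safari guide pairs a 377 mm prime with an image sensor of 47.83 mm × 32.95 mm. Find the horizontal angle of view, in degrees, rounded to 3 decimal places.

7.259°

Angle of view α = 2·arctan(w/2f) with w = 47.83 mm and f = 377 mm.
w/2f = 0.06344; arctan(0.06344) ≈ 3.6297°, so α ≈ 7.2594°.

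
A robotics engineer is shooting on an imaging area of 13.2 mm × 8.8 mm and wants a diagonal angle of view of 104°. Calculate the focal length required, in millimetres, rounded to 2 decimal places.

Sensor diagonal = √(13.2² + 8.8²) = √251.6800 ≈ 15.8644 mm.
From α = 2·arctan(d/2f) we get f = d / (2·tan(α/2)).
With d = 15.8644 mm and α/2 = 52°, tan(α/2) ≈ 1.27994, so f ≈ 15.8644 / 2.55988 ≈ 6.1973 mm.

6.20 mm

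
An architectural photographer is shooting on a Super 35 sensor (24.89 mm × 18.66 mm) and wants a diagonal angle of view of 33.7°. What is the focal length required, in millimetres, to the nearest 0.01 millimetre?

51.36 mm

Sensor diagonal = √(24.89² + 18.66²) = √967.7077 ≈ 31.1080 mm.
From α = 2·arctan(d/2f) we get f = d / (2·tan(α/2)).
With d = 31.1080 mm and α/2 = 16.85°, tan(α/2) ≈ 0.30287, so f ≈ 31.1080 / 0.60574 ≈ 51.3553 mm.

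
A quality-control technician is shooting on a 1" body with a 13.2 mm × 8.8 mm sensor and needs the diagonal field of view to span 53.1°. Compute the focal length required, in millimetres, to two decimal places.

15.87 mm

Sensor diagonal = √(13.2² + 8.8²) = √251.6800 ≈ 15.8644 mm.
From α = 2·arctan(d/2f) we get f = d / (2·tan(α/2)).
With d = 15.8644 mm and α/2 = 26.55°, tan(α/2) ≈ 0.49967, so f ≈ 15.8644 / 0.99934 ≈ 15.8748 mm.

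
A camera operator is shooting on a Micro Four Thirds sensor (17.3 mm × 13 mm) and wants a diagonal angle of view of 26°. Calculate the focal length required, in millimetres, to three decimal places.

46.867 mm

Sensor diagonal = √(17.3² + 13²) = √468.2900 ≈ 21.6400 mm.
From α = 2·arctan(d/2f) we get f = d / (2·tan(α/2)).
With d = 21.6400 mm and α/2 = 13°, tan(α/2) ≈ 0.23087, so f ≈ 21.6400 / 0.46174 ≈ 46.8666 mm.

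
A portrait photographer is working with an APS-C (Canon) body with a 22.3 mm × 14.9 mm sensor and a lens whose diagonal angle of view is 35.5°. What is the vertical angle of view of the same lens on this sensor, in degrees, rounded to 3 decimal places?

20.168°

Sensor diagonal = √(22.3² + 14.9²) = √719.3000 ≈ 26.8198 mm.
From the diagonal AOV: f = 26.8198 / (2·tan(17.75°)) = 26.8198 / 0.64021 ≈ 41.8925 mm.
Vertical AOV = 2·arctan(14.9 / (2 × 41.8925)) = 2·arctan(0.17784) ≈ 20.1677°.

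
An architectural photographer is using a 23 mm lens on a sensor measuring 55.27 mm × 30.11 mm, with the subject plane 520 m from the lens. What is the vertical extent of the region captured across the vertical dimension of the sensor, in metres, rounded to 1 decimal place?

dₒ: 520 m = 520000 mm.
Similar triangles through the lens centre give W/dₒ = h/dᵢ; with 1/f = 1/dₒ + 1/dᵢ this gives W = h·(dₒ − f)/f.
W = 30.11 mm × (520000 − 23) / 23 = 30.11 × 22607.6957 ≈ 680717.716 mm = 680.718 m.

680.7 m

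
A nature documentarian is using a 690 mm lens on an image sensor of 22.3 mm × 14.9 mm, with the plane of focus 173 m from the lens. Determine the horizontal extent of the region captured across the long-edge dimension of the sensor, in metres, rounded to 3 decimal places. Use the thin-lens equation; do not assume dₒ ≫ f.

5.569 m

dₒ: 173 m = 173000 mm.
Similar triangles through the lens centre give W/dₒ = w/dᵢ; with 1/f = 1/dₒ + 1/dᵢ this gives W = w·(dₒ − f)/f.
W = 22.3 mm × (173000 − 690) / 690 = 22.3 × 249.7246 ≈ 5568.859 mm = 5.56886 m.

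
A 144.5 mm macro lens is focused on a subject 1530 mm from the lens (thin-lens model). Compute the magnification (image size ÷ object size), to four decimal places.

Thin lens: 1/f = 1/dₒ + 1/dᵢ → 1/dᵢ = 1/144.5 − 1/1530 = 0.0062668 mm⁻¹, so dᵢ ≈ 159.5706 mm.
Magnification m = dᵢ/dₒ = 159.5706/1530 ≈ 0.10429.

0.1043×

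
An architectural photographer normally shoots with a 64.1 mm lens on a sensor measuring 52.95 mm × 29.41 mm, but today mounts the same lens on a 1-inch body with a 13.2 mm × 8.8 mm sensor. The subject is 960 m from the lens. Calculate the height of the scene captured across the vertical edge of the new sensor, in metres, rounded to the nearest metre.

132 m

The focal length stays 64.1 mm; the relevant sensor dimension is now h = 8.8 mm. Object distance dₒ = 960 m = 960000 mm.
Thin-lens field height W = h·(dₒ − f)/f = 8.8 × (960000 − 64.1)/64.1 ≈ 131785.272 mm = 131.785 m.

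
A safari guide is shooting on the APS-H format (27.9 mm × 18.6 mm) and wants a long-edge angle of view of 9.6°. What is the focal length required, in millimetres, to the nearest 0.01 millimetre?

166.13 mm

From α = 2·arctan(w/2f) we get f = w / (2·tan(α/2)).
With w = 27.9 mm and α/2 = 4.8°, tan(α/2) ≈ 0.08397, so f ≈ 27.9 / 0.16794 ≈ 166.1261 mm.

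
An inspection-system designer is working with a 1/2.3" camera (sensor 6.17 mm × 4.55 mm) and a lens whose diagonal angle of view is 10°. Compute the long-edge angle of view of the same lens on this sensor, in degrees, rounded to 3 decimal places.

Sensor diagonal = √(6.17² + 4.55²) = √58.7714 ≈ 7.6663 mm.
From the diagonal AOV: f = 7.6663 / (2·tan(5°)) = 7.6663 / 0.17498 ≈ 43.8128 mm.
Long-edge AOV = 2·arctan(6.17 / (2 × 43.8128)) = 2·arctan(0.07041) ≈ 8.0555°.

8.055°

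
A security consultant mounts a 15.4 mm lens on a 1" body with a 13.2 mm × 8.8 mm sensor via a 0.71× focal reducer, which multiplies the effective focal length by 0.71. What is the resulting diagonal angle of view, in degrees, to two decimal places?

71.92°

Effective focal length f = 15.4 × 0.71 = 10.934 mm.
Sensor diagonal = √(13.2² + 8.8²) = √251.6800 ≈ 15.8644 mm.
α = 2·arctan(15.864 / (2 × 10.934)) = 2·arctan(0.72546) ≈ 71.9190°.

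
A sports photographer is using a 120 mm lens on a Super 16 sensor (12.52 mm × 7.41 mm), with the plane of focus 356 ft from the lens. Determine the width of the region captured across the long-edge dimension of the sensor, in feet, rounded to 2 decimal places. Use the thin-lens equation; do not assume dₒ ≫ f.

37.10 ft

dₒ: 356 ft × 304.8 mm/ft = 108508.80 mm.
Similar triangles through the lens centre give W/dₒ = w/dᵢ; with 1/f = 1/dₒ + 1/dᵢ this gives W = w·(dₒ − f)/f.
W = 12.52 mm × (108509 − 120) / 120 = 12.52 × 903.2400 ≈ 11308.564 mm = 11308.564/304.8 ft = 37.1016 ft.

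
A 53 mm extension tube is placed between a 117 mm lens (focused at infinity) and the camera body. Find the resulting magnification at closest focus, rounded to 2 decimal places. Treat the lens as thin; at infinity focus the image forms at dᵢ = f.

0.45×

The tube moves the image plane from f to f + e, so dᵢ = 117 + 53 = 170 mm. Focus is achieved when 1/f = 1/dₒ + 1/dᵢ, giving dₒ = 1/(1/f − 1/(f+e)).
Magnification m = dᵢ/dₒ = (f+e)·(1/f − 1/(f+e)) = e/f = 53/117 ≈ 0.4530.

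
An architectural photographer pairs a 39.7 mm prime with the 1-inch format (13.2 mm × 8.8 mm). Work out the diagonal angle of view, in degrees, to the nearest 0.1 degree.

22.6°

Sensor diagonal = √(13.2² + 8.8²) = √251.6800 ≈ 15.8644 mm.
Angle of view α = 2·arctan(d/2f) with d = 15.8644 mm and f = 39.7 mm.
d/2f = 0.19980; arctan(0.19980) ≈ 11.2991°, so α ≈ 22.5983°.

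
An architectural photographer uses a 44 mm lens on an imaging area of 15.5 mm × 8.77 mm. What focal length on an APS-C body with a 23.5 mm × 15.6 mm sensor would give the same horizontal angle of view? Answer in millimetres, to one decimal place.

Equal angle of view means equal width/f ratio, so f₂ = f₁ · (width₂/width₁) = 44 × 23.5/15.5.
f₂ = 44 × 1.51613 ≈ 66.710 mm.

66.7 mm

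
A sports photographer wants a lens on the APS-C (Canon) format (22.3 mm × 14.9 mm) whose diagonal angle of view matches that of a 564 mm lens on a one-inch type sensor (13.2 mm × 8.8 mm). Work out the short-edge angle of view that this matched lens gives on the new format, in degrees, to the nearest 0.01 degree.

Sensor diagonal = √(13.2² + 8.8²) = √251.6800 ≈ 15.8644 mm.
Sensor diagonal = √(22.3² + 14.9²) = √719.3000 ≈ 26.8198 mm.
Equal diagonal AOV ⇒ f₂ = f₁ · 26.8198/15.8644 = 564 × 1.69056 ≈ 953.4760 mm.
Short-edge AOV on the new format = 2·arctan(14.9 / (2 × 953.4760)) = 2·arctan(0.00781) ≈ 0.8953°.

0.90°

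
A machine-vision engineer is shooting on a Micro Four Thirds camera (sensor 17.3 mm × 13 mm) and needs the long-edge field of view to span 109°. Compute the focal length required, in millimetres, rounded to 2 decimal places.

From α = 2·arctan(w/2f) we get f = w / (2·tan(α/2)).
With w = 17.3 mm and α/2 = 54.5°, tan(α/2) ≈ 1.40195, so f ≈ 17.3 / 2.80390 ≈ 6.1700 mm.

6.17 mm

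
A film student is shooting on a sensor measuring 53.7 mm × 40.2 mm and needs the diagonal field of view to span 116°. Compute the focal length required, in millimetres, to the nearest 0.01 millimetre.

Sensor diagonal = √(53.7² + 40.2²) = √4499.7300 ≈ 67.0800 mm.
From α = 2·arctan(d/2f) we get f = d / (2·tan(α/2)).
With d = 67.0800 mm and α/2 = 58°, tan(α/2) ≈ 1.60033, so f ≈ 67.0800 / 3.20067 ≈ 20.9581 mm.

20.96 mm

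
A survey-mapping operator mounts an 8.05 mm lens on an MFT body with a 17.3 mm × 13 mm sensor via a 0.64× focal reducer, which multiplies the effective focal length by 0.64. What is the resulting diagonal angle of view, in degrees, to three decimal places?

129.077°

Effective focal length f = 8.05 × 0.64 = 5.152 mm.
Sensor diagonal = √(17.3² + 13²) = √468.2900 ≈ 21.6400 mm.
α = 2·arctan(21.640 / (2 × 5.152)) = 2·arctan(2.10016) ≈ 129.0766°.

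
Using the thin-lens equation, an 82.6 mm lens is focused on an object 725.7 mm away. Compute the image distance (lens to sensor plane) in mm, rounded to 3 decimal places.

93.209 mm

1/dᵢ = 1/f − 1/dₒ = 1/82.6 − 1/725.7 = 0.0107286 mm⁻¹.
dᵢ = 1/0.0107286 ≈ 93.2092 mm.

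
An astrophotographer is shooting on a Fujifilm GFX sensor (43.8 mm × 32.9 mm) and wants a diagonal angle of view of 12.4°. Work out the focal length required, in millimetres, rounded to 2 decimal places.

252.13 mm

Sensor diagonal = √(43.8² + 32.9²) = √3000.8500 ≈ 54.7800 mm.
From α = 2·arctan(d/2f) we get f = d / (2·tan(α/2)).
With d = 54.7800 mm and α/2 = 6.2°, tan(α/2) ≈ 0.10863, so f ≈ 54.7800 / 0.21727 ≈ 252.1293 mm.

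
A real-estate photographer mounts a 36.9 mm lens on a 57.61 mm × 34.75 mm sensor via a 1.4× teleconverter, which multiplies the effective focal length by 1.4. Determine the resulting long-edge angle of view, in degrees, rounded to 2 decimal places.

58.29°

Effective focal length f = 36.9 × 1.4 = 51.66 mm.
α = 2·arctan(57.61 / (2 × 51.66)) = 2·arctan(0.55759) ≈ 58.2870°.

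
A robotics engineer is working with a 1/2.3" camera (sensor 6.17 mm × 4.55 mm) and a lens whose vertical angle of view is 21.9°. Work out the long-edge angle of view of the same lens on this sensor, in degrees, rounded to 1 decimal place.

29.4°

From the vertical AOV: f = 4.55 / (2·tan(10.95°)) = 4.55 / 0.38695 ≈ 11.7586 mm.
Long-edge AOV = 2·arctan(6.17 / (2 × 11.7586)) = 2·arctan(0.26236) ≈ 29.4016°.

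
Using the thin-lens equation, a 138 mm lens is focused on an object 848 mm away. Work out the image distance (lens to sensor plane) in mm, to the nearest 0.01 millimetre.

164.82 mm

1/dᵢ = 1/f − 1/dₒ = 1/138 − 1/848 = 0.0060671 mm⁻¹.
dᵢ = 1/0.0060671 ≈ 164.8225 mm.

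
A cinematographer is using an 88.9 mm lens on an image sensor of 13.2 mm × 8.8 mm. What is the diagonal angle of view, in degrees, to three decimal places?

10.198°

Sensor diagonal = √(13.2² + 8.8²) = √251.6800 ≈ 15.8644 mm.
Angle of view α = 2·arctan(d/2f) with d = 15.8644 mm and f = 88.9 mm.
d/2f = 0.08923; arctan(0.08923) ≈ 5.0988°, so α ≈ 10.1976°.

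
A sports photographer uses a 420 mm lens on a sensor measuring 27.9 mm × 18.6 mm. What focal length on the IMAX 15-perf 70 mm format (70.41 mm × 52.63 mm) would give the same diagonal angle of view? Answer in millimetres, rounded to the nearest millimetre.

1101 mm

Sensor diagonal = √(27.9² + 18.6²) = √1124.3700 ≈ 33.5316 mm.
Sensor diagonal = √(70.41² + 52.63²) = √7727.4850 ≈ 87.9061 mm.
Equal angle of view means equal diagonal/f ratio, so f₂ = f₁ · (diagonal₂/diagonal₁) = 420 × 87.9061/33.5316.
f₂ = 420 × 2.62159 ≈ 1101.067 mm.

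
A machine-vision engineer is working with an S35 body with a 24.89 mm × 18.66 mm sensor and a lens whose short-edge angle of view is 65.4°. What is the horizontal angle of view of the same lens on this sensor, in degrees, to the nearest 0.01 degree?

81.15°

From the short-edge AOV: f = 18.66 / (2·tan(32.7°)) = 18.66 / 1.28398 ≈ 14.5330 mm.
Horizontal AOV = 2·arctan(24.89 / (2 × 14.5330)) = 2·arctan(0.85633) ≈ 81.1488°.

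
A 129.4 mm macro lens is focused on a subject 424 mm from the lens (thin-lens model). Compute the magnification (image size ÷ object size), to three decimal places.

0.439×

Thin lens: 1/f = 1/dₒ + 1/dᵢ → 1/dᵢ = 1/129.4 − 1/424 = 0.0053695 mm⁻¹, so dᵢ ≈ 186.2376 mm.
Magnification m = dᵢ/dₒ = 186.2376/424 ≈ 0.43924.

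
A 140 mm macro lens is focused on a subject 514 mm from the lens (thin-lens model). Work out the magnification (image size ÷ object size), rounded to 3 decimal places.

0.374×

Thin lens: 1/f = 1/dₒ + 1/dᵢ → 1/dᵢ = 1/140 − 1/514 = 0.0051973 mm⁻¹, so dᵢ ≈ 192.4064 mm.
Magnification m = dᵢ/dₒ = 192.4064/514 ≈ 0.37433.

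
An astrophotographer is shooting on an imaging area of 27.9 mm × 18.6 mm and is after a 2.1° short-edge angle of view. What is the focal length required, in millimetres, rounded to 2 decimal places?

From α = 2·arctan(h/2f) we get f = h / (2·tan(α/2)).
With h = 18.6 mm and α/2 = 1.05°, tan(α/2) ≈ 0.01833, so f ≈ 18.6 / 0.03666 ≈ 507.4201 mm.

507.42 mm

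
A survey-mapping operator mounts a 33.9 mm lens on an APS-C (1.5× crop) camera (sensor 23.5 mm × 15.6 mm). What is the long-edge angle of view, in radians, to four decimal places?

0.6673 rad

Angle of view α = 2·arctan(w/2f) with w = 23.5 mm and f = 33.9 mm.
w/2f = 0.34661; arctan(0.34661) ≈ 0.3336 rad, so α ≈ 0.6673 rad.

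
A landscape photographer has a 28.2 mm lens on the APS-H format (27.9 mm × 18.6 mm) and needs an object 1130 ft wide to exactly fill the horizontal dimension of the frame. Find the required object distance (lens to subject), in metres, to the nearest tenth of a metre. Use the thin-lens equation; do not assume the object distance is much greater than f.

348.2 m

W: 1130 ft × 304.8 mm/ft = 344423.99 mm.
Magnification m = w/W = dᵢ/dₒ; combined with 1/f = 1/dₒ + 1/dᵢ this gives dₒ = f·(1 + W/w).
dₒ = 28.2 mm × (1 + 344424/27.9) = 28.2 × 12345.9458 ≈ 348155.673 mm = 348.156 m.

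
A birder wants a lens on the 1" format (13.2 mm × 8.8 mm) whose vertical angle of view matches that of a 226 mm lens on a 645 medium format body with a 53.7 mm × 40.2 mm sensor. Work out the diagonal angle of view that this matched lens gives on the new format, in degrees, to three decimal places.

Equal vertical AOV ⇒ f₂ = f₁ · 8.8/40.2 = 226 × 0.21891 ≈ 49.4726 mm.
Sensor diagonal = √(13.2² + 8.8²) = √251.6800 ≈ 15.8644 mm.
Diagonal AOV on the new format = 2·arctan(15.8644 / (2 × 49.4726)) = 2·arctan(0.16034) ≈ 18.2180°.

18.218°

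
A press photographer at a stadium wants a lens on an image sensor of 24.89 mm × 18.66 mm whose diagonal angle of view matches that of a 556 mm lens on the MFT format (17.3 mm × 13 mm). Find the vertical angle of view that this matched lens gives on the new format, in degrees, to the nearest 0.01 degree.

Sensor diagonal = √(17.3² + 13²) = √468.2900 ≈ 21.6400 mm.
Sensor diagonal = √(24.89² + 18.66²) = √967.7077 ≈ 31.1080 mm.
Equal diagonal AOV ⇒ f₂ = f₁ · 31.1080/21.6400 = 556 × 1.43752 ≈ 799.2625 mm.
Vertical AOV on the new format = 2·arctan(18.66 / (2 × 799.2625)) = 2·arctan(0.01167) ≈ 1.3376°.

1.34°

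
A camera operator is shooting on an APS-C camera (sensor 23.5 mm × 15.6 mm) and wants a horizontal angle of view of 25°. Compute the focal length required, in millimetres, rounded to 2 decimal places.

53.00 mm

From α = 2·arctan(w/2f) we get f = w / (2·tan(α/2)).
With w = 23.5 mm and α/2 = 12.5°, tan(α/2) ≈ 0.22169, so f ≈ 23.5 / 0.44339 ≈ 53.0008 mm.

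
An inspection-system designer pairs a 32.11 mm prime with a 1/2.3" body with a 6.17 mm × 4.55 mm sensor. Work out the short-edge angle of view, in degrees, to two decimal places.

8.11°

Angle of view α = 2·arctan(h/2f) with h = 4.55 mm and f = 32.11 mm.
h/2f = 0.07085; arctan(0.07085) ≈ 4.0526°, so α ≈ 8.1053°.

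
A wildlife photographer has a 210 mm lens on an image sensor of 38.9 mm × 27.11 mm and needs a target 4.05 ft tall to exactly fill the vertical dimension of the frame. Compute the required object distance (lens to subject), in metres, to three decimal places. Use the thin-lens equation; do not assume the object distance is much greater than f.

W: 4.05 ft × 304.8 mm/ft = 1234.44 mm.
Magnification m = h/W = dᵢ/dₒ; combined with 1/f = 1/dₒ + 1/dᵢ this gives dₒ = f·(1 + W/h).
dₒ = 210 mm × (1 + 1234.44/27.11) = 210 × 46.5345 ≈ 9772.242 mm = 9.77224 m.

9.772 m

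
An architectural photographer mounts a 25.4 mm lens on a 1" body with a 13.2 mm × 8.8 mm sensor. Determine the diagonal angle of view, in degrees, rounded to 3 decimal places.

34.686°

Sensor diagonal = √(13.2² + 8.8²) = √251.6800 ≈ 15.8644 mm.
Angle of view α = 2·arctan(d/2f) with d = 15.8644 mm and f = 25.4 mm.
d/2f = 0.31229; arctan(0.31229) ≈ 17.3432°, so α ≈ 34.6863°.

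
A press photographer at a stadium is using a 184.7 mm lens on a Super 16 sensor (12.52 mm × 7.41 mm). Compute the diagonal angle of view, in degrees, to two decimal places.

4.51°

Sensor diagonal = √(12.52² + 7.41²) = √211.6585 ≈ 14.5485 mm.
Angle of view α = 2·arctan(d/2f) with d = 14.5485 mm and f = 184.7 mm.
d/2f = 0.03938; arctan(0.03938) ≈ 2.2554°, so α ≈ 4.5108°.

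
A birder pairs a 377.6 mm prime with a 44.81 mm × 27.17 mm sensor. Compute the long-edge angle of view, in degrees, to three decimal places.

Angle of view α = 2·arctan(w/2f) with w = 44.81 mm and f = 377.6 mm.
w/2f = 0.05934; arctan(0.05934) ≈ 3.3957°, so α ≈ 6.7914°.

6.791°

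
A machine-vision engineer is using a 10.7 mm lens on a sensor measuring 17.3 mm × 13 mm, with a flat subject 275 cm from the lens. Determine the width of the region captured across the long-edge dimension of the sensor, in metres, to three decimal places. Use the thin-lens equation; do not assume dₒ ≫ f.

dₒ: 275 cm = 2750 mm.
Similar triangles through the lens centre give W/dₒ = w/dᵢ; with 1/f = 1/dₒ + 1/dᵢ this gives W = w·(dₒ − f)/f.
W = 17.3 mm × (2750 − 10.7) / 10.7 = 17.3 × 256.0093 ≈ 4428.962 mm = 4.42896 m.

4.429 m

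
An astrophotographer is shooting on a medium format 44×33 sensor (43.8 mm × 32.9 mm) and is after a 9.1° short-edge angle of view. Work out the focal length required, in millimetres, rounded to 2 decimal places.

206.71 mm

From α = 2·arctan(h/2f) we get f = h / (2·tan(α/2)).
With h = 32.9 mm and α/2 = 4.55°, tan(α/2) ≈ 0.07958, so f ≈ 32.9 / 0.15916 ≈ 206.7107 mm.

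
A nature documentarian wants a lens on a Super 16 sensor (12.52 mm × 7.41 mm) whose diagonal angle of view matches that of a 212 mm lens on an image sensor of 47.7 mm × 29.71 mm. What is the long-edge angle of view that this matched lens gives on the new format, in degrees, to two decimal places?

13.01°

Sensor diagonal = √(47.7² + 29.71²) = √3157.9741 ≈ 56.1959 mm.
Sensor diagonal = √(12.52² + 7.41²) = √211.6585 ≈ 14.5485 mm.
Equal diagonal AOV ⇒ f₂ = f₁ · 14.5485/56.1959 = 212 × 0.25889 ≈ 54.8845 mm.
Long-edge AOV on the new format = 2·arctan(12.52 / (2 × 54.8845)) = 2·arctan(0.11406) ≈ 13.0138°.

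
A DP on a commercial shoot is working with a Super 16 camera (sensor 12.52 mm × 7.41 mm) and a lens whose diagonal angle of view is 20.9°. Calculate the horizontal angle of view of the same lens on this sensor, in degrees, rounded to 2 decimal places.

Sensor diagonal = √(12.52² + 7.41²) = √211.6585 ≈ 14.5485 mm.
From the diagonal AOV: f = 14.5485 / (2·tan(10.45°)) = 14.5485 / 0.36887 ≈ 39.4404 mm.
Horizontal AOV = 2·arctan(12.52 / (2 × 39.4404)) = 2·arctan(0.15872) ≈ 18.0376°.

18.04°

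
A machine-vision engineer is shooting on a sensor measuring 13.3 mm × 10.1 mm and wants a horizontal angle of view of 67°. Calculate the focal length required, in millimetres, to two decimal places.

From α = 2·arctan(w/2f) we get f = w / (2·tan(α/2)).
With w = 13.3 mm and α/2 = 33.5°, tan(α/2) ≈ 0.66189, so f ≈ 13.3 / 1.32377 ≈ 10.0471 mm.

10.05 mm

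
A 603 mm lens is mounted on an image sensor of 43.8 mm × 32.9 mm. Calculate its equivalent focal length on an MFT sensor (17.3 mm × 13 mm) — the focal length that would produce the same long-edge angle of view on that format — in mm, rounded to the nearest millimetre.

238 mm

Equal angle of view means equal width/f ratio, so f₂ = f₁ · (width₂/width₁) = 603 × 17.3/43.8.
f₂ = 603 × 0.39498 ≈ 238.171 mm.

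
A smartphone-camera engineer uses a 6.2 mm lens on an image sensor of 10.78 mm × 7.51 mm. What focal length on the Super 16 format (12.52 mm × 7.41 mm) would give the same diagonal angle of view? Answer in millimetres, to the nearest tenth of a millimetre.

6.9 mm

Sensor diagonal = √(10.78² + 7.51²) = √172.6085 ≈ 13.1381 mm.
Sensor diagonal = √(12.52² + 7.41²) = √211.6585 ≈ 14.5485 mm.
Equal angle of view means equal diagonal/f ratio, so f₂ = f₁ · (diagonal₂/diagonal₁) = 6.2 × 14.5485/13.1381.
f₂ = 6.2 × 1.10735 ≈ 6.866 mm.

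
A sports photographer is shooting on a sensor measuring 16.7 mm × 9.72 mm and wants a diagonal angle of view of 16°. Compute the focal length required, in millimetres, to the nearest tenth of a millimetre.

68.7 mm

Sensor diagonal = √(16.7² + 9.72²) = √373.3684 ≈ 19.3227 mm.
From α = 2·arctan(d/2f) we get f = d / (2·tan(α/2)).
With d = 19.3227 mm and α/2 = 8°, tan(α/2) ≈ 0.14054, so f ≈ 19.3227 / 0.28108 ≈ 68.7442 mm.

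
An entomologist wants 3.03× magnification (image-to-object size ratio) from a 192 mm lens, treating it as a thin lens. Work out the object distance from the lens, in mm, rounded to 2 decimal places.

255.37 mm

With m = dᵢ/dₒ and 1/f = 1/dₒ + 1/dᵢ, substituting dᵢ = m·dₒ gives 1/f = (1 + 1/m)/dₒ, hence dₒ = f·(1 + 1/m).
dₒ = 192 × (1 + 1/3.03) = 192 × 1.33003 ≈ 255.366 mm.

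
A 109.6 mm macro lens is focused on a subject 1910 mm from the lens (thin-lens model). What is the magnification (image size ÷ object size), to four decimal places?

0.0609×

Thin lens: 1/f = 1/dₒ + 1/dᵢ → 1/dᵢ = 1/109.6 − 1/1910 = 0.0086005 mm⁻¹, so dᵢ ≈ 116.2719 mm.
Magnification m = dᵢ/dₒ = 116.2719/1910 ≈ 0.06088.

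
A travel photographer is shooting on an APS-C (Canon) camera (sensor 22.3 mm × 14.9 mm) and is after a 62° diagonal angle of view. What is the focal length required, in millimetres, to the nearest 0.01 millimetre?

Sensor diagonal = √(22.3² + 14.9²) = √719.3000 ≈ 26.8198 mm.
From α = 2·arctan(d/2f) we get f = d / (2·tan(α/2)).
With d = 26.8198 mm and α/2 = 31°, tan(α/2) ≈ 0.60086, so f ≈ 26.8198 / 1.20172 ≈ 22.3178 mm.

22.32 mm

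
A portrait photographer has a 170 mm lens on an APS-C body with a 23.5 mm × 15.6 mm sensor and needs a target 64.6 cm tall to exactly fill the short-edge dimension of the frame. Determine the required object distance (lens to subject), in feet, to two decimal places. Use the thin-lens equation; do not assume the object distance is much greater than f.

23.65 ft

W: 64.6 cm = 646 mm.
Magnification m = h/W = dᵢ/dₒ; combined with 1/f = 1/dₒ + 1/dᵢ this gives dₒ = f·(1 + W/h).
dₒ = 170 mm × (1 + 646/15.6) = 170 × 42.4103 ≈ 7209.744 mm = 7209.744/304.8 ft = 23.654 ft.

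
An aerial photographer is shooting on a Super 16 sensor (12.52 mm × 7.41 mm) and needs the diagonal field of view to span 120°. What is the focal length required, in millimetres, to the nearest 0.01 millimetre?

Sensor diagonal = √(12.52² + 7.41²) = √211.6585 ≈ 14.5485 mm.
From α = 2·arctan(d/2f) we get f = d / (2·tan(α/2)).
With d = 14.5485 mm and α/2 = 60°, tan(α/2) ≈ 1.73205, so f ≈ 14.5485 / 3.46410 ≈ 4.1998 mm.

4.20 mm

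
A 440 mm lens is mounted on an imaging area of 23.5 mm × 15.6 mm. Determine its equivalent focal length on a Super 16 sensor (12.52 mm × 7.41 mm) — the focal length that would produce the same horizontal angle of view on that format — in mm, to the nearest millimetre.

234 mm

Equal angle of view means equal width/f ratio, so f₂ = f₁ · (width₂/width₁) = 440 × 12.52/23.5.
f₂ = 440 × 0.53277 ≈ 234.417 mm.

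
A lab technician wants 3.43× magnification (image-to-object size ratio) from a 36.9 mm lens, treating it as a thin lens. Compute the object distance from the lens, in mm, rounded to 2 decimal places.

With m = dᵢ/dₒ and 1/f = 1/dₒ + 1/dᵢ, substituting dᵢ = m·dₒ gives 1/f = (1 + 1/m)/dₒ, hence dₒ = f·(1 + 1/m).
dₒ = 36.9 × (1 + 1/3.43) = 36.9 × 1.29155 ≈ 47.658 mm.

47.66 mm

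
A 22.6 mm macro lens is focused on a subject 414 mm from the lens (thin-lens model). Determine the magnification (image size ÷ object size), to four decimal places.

Thin lens: 1/f = 1/dₒ + 1/dᵢ → 1/dᵢ = 1/22.6 − 1/414 = 0.0418323 mm⁻¹, so dᵢ ≈ 23.9050 mm.
Magnification m = dᵢ/dₒ = 23.9050/414 ≈ 0.05774.

0.0577×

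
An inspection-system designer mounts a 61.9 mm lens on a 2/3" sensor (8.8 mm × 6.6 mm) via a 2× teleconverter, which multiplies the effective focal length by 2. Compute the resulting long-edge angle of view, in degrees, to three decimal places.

Effective focal length f = 61.9 × 2 = 123.8 mm.
α = 2·arctan(8.8 / (2 × 123.8)) = 2·arctan(0.03554) ≈ 4.0710°.

4.071°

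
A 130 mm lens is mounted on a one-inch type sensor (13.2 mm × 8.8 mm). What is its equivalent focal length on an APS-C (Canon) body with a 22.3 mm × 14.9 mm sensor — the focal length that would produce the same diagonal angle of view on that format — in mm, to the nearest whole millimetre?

220 mm

Sensor diagonal = √(13.2² + 8.8²) = √251.6800 ≈ 15.8644 mm.
Sensor diagonal = √(22.3² + 14.9²) = √719.3000 ≈ 26.8198 mm.
Equal angle of view means equal diagonal/f ratio, so f₂ = f₁ · (diagonal₂/diagonal₁) = 130 × 26.8198/15.8644.
f₂ = 130 × 1.69056 ≈ 219.773 mm.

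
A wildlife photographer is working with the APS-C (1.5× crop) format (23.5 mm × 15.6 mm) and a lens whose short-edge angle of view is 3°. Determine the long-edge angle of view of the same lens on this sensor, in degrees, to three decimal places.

4.518°

From the short-edge AOV: f = 15.6 / (2·tan(1.5°)) = 15.6 / 0.05237 ≈ 297.8700 mm.
Long-edge AOV = 2·arctan(23.5 / (2 × 297.8700)) = 2·arctan(0.03945) ≈ 4.5179°.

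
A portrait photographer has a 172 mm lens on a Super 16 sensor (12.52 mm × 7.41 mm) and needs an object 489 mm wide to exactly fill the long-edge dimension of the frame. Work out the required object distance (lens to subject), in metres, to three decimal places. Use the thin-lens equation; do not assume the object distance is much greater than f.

6.890 m

Magnification m = w/W = dᵢ/dₒ; combined with 1/f = 1/dₒ + 1/dᵢ this gives dₒ = f·(1 + W/w).
dₒ = 172 mm × (1 + 489/12.52) = 172 × 40.0575 ≈ 6889.891 mm = 6.88989 m.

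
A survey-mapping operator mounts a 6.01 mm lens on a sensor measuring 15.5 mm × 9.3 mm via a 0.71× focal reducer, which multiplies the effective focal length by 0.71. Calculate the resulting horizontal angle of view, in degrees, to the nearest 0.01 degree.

Effective focal length f = 6.01 × 0.71 = 4.2671 mm.
α = 2·arctan(15.5 / (2 × 4.2671)) = 2·arctan(1.81622) ≈ 122.3262°.

122.33°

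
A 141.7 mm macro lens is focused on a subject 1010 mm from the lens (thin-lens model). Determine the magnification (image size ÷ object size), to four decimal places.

Thin lens: 1/f = 1/dₒ + 1/dᵢ → 1/dᵢ = 1/141.7 − 1/1010 = 0.0060671 mm⁻¹, so dᵢ ≈ 164.8244 mm.
Magnification m = dᵢ/dₒ = 164.8244/1010 ≈ 0.16319.

0.1632×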